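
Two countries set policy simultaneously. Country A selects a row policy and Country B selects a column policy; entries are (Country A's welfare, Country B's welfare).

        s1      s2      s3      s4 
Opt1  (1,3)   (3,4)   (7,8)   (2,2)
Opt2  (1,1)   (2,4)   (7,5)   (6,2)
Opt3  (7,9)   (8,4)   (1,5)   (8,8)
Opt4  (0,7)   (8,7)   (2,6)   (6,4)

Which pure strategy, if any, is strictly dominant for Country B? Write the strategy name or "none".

s1 fails to dominate s2 at Opt1 (3<4).
s2 fails to dominate s1 at Opt3 (4<9).
s3 fails to dominate s1 at Opt3 (5<9).
s4 fails to dominate s1 at Opt1 (2<3).
No single strategy dominates all the others.

none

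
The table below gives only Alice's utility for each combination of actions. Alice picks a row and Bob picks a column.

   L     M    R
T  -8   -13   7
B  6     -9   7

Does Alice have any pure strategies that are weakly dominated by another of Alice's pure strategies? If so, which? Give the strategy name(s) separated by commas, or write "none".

T

T is weakly dominated by B (L: 6>-8, M: -9>-13, R: 7=7).
Nothing dominates B: T at L (6>-8).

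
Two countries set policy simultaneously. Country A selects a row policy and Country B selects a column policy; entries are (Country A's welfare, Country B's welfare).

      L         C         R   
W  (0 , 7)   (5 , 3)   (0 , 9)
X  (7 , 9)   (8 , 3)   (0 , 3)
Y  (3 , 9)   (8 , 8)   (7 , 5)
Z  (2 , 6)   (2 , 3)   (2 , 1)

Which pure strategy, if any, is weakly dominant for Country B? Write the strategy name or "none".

L fails to dominate R at W (7<9).
C fails to dominate L at W (3<7).
R fails to dominate L at X (3<9).
No single strategy dominates all the others.

none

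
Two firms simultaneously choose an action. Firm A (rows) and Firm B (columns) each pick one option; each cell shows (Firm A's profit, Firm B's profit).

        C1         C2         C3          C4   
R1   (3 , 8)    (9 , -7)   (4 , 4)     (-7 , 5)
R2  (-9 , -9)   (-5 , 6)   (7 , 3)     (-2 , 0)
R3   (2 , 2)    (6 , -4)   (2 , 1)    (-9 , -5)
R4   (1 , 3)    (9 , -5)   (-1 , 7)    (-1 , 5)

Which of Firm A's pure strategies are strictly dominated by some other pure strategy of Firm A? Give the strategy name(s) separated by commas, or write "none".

R1 is not dominated — it holds its own against R2 at C1 (3>-9); R3 at C1 (3>2); R4 at C1 (3>1).
R2: no other strategy beats it everywhere (R1 at C3 (7>4); R3 at C3 (7>2); R4 at C3 (7>-1)).
R3 is strictly dominated by R1 (C1: 3>2, C2: 9>6, C3: 4>2, C4: -7>-9).
Nothing dominates R4: R1 at C2 (9=9); R2 at C1 (1>-9); R3 at C2 (9>6).

R3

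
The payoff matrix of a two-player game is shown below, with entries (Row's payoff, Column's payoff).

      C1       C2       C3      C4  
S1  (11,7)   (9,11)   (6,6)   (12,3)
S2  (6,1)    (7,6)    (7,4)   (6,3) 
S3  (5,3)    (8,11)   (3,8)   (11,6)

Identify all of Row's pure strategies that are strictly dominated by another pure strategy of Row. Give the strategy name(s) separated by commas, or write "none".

Nothing dominates S1: S2 at C1 (11>6); S3 at C1 (11>5).
S2: no other strategy beats it everywhere (S1 at C3 (7>6); S3 at C1 (6>5)).
S1 strictly dominates S3 — C1: 11>5, C2: 9>8, C3: 6>3, C4: 12>11.

S3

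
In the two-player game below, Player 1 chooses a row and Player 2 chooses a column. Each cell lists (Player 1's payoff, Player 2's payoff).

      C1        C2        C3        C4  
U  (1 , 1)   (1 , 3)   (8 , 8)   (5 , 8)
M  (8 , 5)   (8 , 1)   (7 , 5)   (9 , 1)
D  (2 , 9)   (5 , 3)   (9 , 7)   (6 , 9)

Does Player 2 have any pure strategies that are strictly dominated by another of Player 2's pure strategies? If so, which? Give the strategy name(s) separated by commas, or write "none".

C1 is not dominated — it holds its own against C2 at M (5>1); C3 at M (5=5); C4 at M (5>1).
C2: dominated, since C3 does at least as well everywhere (U: 8>3, M: 5>1, D: 7>3).
Nothing dominates C3: C1 at U (8>1); C2 at U (8>3); C4 at U (8=8).
Nothing dominates C4: C1 at U (8>1); C2 at U (8>3); C3 at U (8=8).

C2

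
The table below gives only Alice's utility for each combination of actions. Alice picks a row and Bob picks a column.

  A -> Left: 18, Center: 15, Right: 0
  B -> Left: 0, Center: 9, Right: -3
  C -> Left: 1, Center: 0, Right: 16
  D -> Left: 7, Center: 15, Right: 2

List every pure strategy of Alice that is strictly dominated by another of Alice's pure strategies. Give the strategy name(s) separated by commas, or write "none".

Nothing dominates A: B at Left (18>0); C at Left (18>1); D at Left (18>7).
B is strictly dominated by A (Left: 18>0, Center: 15>9, Right: 0>-3).
C: no other strategy beats it everywhere (A at Right (16>0); B at Left (1>0); D at Right (16>2)).
D is not dominated — it holds its own against A at Center (15=15); B at Left (7>0); C at Left (7>1).

B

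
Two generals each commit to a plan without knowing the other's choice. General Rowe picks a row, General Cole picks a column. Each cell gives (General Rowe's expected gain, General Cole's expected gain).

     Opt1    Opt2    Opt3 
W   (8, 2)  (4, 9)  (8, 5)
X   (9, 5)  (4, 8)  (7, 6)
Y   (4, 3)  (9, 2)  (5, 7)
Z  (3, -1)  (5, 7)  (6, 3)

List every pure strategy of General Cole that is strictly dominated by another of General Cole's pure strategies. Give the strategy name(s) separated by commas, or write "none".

Opt1

Opt3 strictly dominates Opt1 — W: 5>2, X: 6>5, Y: 7>3, Z: 3>-1.
Nothing dominates Opt2: Opt1 at W (9>2); Opt3 at W (9>5).
Nothing dominates Opt3: Opt1 at W (5>2); Opt2 at Y (7>2).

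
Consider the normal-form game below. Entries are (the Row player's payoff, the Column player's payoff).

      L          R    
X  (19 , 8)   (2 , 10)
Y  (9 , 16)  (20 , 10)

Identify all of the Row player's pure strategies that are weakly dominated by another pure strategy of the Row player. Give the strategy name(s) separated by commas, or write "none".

none

X: no other strategy beats it everywhere (Y at L (19>9)).
Nothing dominates Y: X at R (20>2).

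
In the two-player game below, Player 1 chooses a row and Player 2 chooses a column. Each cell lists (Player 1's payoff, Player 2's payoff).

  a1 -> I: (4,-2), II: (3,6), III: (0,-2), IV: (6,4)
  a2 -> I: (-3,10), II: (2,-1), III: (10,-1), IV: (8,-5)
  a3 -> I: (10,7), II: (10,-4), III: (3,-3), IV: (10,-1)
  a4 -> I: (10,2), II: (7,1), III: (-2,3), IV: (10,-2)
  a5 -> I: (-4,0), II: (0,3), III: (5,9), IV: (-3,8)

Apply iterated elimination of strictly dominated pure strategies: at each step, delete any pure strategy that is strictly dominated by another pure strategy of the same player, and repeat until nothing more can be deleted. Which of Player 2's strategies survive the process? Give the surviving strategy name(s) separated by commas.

Player 1's strategy a1 is strictly dominated by a3 (I: 10>4, II: 10>3, III: 3>0, IV: 10>6) and is removed.
Row a5 is eliminated: a2 beats it against every remaining column (I: -3>-4, II: 2>0, III: 10>5, IV: 8>-3).
Player 2's strategy II is strictly dominated by I (a2: 10>-1, a3: 7>-4, a4: 2>1) and is removed.
Player 2's strategy IV is strictly dominated by I (a2: 10>-5, a3: 7>-1, a4: 2>-2) and is removed.
Among the remaining strategies, none is strictly dominated by another pure strategy of the same player, so the elimination stops.
Surviving strategies — Player 1: {a2, a3, a4}; Player 2: {I, III}.

I, III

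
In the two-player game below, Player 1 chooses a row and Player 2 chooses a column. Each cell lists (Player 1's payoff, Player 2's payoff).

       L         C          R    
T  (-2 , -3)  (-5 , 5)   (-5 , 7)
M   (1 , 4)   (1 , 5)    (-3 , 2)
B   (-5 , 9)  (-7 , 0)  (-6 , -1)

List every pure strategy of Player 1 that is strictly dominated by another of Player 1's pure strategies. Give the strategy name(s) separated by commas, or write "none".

T, B

T is strictly dominated by M (L: 1>-2, C: 1>-5, R: -3>-5).
Nothing dominates M: T at L (1>-2); B at L (1>-5).
T strictly dominates B — L: -2>-5, C: -5>-7, R: -5>-6.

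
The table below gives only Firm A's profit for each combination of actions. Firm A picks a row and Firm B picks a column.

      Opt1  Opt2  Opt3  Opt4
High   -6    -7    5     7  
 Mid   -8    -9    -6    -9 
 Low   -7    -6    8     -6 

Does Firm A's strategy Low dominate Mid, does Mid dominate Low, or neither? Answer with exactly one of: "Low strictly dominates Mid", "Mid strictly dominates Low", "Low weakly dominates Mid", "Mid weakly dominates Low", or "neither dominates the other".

Low strictly dominates Mid

Low's payoffs vs Mid's, by Firm B's action — Opt1: -7>-8, Opt2: -6>-9, Opt3: 8>-6, Opt4: -6>-9.
Low gives a strictly higher payoff against every action of Firm B, so Low strictly dominates Mid.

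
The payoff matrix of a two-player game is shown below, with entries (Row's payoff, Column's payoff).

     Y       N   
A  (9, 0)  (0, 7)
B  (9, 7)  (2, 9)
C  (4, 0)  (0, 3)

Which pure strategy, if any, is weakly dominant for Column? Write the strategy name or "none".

N

N vs Y: A: 7>0, B: 9>7, C: 3>0.
N is at least as good as every other strategy against every opponent action, so it is weakly dominant.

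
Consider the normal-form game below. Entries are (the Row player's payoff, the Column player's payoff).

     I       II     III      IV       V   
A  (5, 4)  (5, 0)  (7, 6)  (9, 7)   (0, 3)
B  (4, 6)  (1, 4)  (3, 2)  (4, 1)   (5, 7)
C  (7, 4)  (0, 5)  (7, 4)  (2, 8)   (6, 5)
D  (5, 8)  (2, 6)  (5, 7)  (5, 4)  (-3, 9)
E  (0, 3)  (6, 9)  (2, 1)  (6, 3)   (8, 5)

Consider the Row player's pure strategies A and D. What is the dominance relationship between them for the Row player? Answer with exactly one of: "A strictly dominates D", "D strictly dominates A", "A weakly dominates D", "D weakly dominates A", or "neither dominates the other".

A weakly dominates D

Compare A to D across each choice by the Column player: I: 5=5, II: 5>2, III: 7>5, IV: 9>5, V: 0>-3.
A is at least as good everywhere and strictly better somewhere (tied only at I), so A weakly but not strictly dominates D.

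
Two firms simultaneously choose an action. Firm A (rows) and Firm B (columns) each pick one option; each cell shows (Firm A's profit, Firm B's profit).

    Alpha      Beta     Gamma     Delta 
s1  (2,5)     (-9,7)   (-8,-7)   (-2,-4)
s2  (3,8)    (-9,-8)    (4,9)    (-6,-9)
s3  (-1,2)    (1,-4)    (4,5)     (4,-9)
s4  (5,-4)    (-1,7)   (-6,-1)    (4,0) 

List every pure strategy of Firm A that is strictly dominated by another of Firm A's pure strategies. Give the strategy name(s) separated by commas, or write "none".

s1

s1 is strictly dominated by s4 (Alpha: 5>2, Beta: -1>-9, Gamma: -6>-8, Delta: 4>-2).
Nothing dominates s2: s1 at Alpha (3>2); s3 at Alpha (3>-1); s4 at Gamma (4>-6).
s3 is not dominated — it holds its own against s1 at Beta (1>-9); s2 at Beta (1>-9); s4 at Beta (1>-1).
s4 is not dominated — it holds its own against s1 at Alpha (5>2); s2 at Alpha (5>3); s3 at Alpha (5>-1).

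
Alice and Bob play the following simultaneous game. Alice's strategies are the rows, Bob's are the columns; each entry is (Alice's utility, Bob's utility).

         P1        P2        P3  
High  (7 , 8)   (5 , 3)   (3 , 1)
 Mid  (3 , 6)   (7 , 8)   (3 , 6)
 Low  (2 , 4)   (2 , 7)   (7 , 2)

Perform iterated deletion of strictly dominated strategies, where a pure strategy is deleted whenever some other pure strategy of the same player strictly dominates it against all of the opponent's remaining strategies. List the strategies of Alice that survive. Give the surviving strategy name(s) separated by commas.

High, Mid

Column P3 is eliminated: P2 beats it against every remaining row (High: 3>1, Mid: 8>6, Low: 7>2).
For Alice, High strictly dominates Low on the remaining columns (P1: 7>2, P2: 5>2); eliminate Low.
Among the remaining strategies, none is strictly dominated by another pure strategy of the same player, so the elimination stops.
Surviving strategies — Alice: {High, Mid}; Bob: {P1, P2}.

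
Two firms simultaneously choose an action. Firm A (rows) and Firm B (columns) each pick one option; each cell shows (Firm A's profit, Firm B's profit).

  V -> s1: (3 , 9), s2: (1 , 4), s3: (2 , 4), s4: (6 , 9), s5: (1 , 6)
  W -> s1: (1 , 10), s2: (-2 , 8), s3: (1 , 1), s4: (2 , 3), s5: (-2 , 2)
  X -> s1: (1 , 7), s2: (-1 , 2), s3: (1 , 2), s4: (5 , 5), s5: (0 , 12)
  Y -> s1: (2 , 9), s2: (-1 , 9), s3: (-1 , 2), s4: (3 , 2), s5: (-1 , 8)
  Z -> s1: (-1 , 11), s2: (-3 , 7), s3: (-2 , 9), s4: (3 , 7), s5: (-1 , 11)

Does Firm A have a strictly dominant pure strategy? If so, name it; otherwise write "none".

V

V vs W: s1: 3>1, s2: 1>-2, s3: 2>1, s4: 6>2, s5: 1>-2.
V vs X: s1: 3>1, s2: 1>-1, s3: 2>1, s4: 6>5, s5: 1>0.
V vs Y: s1: 3>2, s2: 1>-1, s3: 2>-1, s4: 6>3, s5: 1>-1.
V vs Z: s1: 3>-1, s2: 1>-3, s3: 2>-2, s4: 6>3, s5: 1>-1.
V strictly beats every other strategy against every opponent action, so it is strictly dominant.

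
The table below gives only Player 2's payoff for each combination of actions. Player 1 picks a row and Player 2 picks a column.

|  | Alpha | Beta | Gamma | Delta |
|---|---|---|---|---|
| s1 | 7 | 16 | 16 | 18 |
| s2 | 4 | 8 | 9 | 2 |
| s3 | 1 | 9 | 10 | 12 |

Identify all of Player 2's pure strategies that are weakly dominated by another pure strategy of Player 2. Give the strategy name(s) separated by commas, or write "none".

Beta weakly dominates Alpha — s1: 16>7, s2: 8>4, s3: 9>1.
Gamma weakly dominates Beta — s1: 16=16, s2: 9>8, s3: 10>9.
Gamma: no other strategy beats it everywhere (Alpha at s1 (16>7); Beta at s2 (9>8); Delta at s2 (9>2)).
Delta is not dominated — it holds its own against Alpha at s1 (18>7); Beta at s1 (18>16); Gamma at s1 (18>16).

Alpha, Beta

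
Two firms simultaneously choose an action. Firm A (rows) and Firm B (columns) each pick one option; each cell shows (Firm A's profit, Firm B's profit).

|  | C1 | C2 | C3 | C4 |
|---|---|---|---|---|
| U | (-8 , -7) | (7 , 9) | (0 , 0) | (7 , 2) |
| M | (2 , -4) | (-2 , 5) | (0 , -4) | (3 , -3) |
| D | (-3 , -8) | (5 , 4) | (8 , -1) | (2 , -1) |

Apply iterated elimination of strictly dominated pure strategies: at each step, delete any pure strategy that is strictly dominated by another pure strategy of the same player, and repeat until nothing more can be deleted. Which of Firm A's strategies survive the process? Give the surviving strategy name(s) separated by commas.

For Firm B, C2 strictly dominates C1 on the remaining rows (U: 9>-7, M: 5>-4, D: 4>-8); eliminate C1.
Firm B's strategy C3 is strictly dominated by C2 (U: 9>0, M: 5>-4, D: 4>-1) and is removed.
For Firm A, U strictly dominates M on the remaining columns (C2: 7>-2, C4: 7>3); eliminate M.
Firm A's strategy D is strictly dominated by U (C2: 7>5, C4: 7>2) and is removed.
Firm B's strategy C4 is strictly dominated by C2 (U: 9>2) and is removed.
Among the remaining strategies, none is strictly dominated by another pure strategy of the same player, so the elimination stops.
Surviving strategies — Firm A: {U}; Firm B: {C2}.

U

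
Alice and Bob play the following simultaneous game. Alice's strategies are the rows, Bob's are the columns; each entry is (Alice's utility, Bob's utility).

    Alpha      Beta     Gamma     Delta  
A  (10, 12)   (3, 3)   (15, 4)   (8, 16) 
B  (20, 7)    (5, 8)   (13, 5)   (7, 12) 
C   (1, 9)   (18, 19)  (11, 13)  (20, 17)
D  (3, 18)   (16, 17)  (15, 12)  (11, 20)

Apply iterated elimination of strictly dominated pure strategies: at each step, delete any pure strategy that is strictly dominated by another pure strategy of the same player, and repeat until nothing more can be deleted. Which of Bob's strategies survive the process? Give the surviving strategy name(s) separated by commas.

For Bob, Delta strictly dominates Alpha on the remaining rows (A: 16>12, B: 12>7, C: 17>9, D: 20>18); eliminate Alpha.
Row B is eliminated: D beats it against every remaining column (Beta: 16>5, Gamma: 15>13, Delta: 11>7).
Bob's strategy Gamma is strictly dominated by Delta (A: 16>4, C: 17>13, D: 20>12) and is removed.
Alice's strategy A is strictly dominated by C (Beta: 18>3, Delta: 20>8) and is removed.
Row D is eliminated: C beats it against every remaining column (Beta: 18>16, Delta: 20>11).
Column Delta is eliminated: Beta beats it against every remaining row (C: 19>17).
Among the remaining strategies, none is strictly dominated by another pure strategy of the same player, so the elimination stops.
Surviving strategies — Alice: {C}; Bob: {Beta}.

Beta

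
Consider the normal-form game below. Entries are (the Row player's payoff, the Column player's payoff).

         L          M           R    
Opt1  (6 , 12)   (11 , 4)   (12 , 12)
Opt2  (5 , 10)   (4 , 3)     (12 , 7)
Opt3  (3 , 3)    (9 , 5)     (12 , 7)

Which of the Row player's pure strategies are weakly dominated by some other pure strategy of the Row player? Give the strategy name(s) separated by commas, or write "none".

Opt1: no other strategy beats it everywhere (Opt2 at L (6>5); Opt3 at L (6>3)).
Opt2 is weakly dominated by Opt1 (L: 6>5, M: 11>4, R: 12=12).
Opt3 is weakly dominated by Opt1 (L: 6>3, M: 11>9, R: 12=12).

Opt2, Opt3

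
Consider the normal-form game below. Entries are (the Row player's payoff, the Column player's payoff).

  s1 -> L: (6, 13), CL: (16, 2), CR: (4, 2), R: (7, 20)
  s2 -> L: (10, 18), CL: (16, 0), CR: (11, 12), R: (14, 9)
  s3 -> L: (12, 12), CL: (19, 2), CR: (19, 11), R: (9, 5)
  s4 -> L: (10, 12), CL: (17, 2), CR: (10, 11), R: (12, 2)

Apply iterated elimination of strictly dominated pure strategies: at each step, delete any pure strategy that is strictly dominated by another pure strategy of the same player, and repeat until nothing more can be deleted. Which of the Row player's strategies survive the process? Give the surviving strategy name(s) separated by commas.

s3

For the Row player, s3 strictly dominates s1 on the remaining columns (L: 12>6, CL: 19>16, CR: 19>4, R: 9>7); eliminate s1.
The Column player's strategy CL is strictly dominated by L (s2: 18>0, s3: 12>2, s4: 12>2) and is removed.
For the Column player, L strictly dominates CR on the remaining rows (s2: 18>12, s3: 12>11, s4: 12>11); eliminate CR.
For the Column player, L strictly dominates R on the remaining rows (s2: 18>9, s3: 12>5, s4: 12>2); eliminate R.
The Row player's strategy s2 is strictly dominated by s3 (L: 12>10) and is removed.
The Row player's strategy s4 is strictly dominated by s3 (L: 12>10) and is removed.
Among the remaining strategies, none is strictly dominated by another pure strategy of the same player, so the elimination stops.
Surviving strategies — the Row player: {s3}; the Column player: {L}.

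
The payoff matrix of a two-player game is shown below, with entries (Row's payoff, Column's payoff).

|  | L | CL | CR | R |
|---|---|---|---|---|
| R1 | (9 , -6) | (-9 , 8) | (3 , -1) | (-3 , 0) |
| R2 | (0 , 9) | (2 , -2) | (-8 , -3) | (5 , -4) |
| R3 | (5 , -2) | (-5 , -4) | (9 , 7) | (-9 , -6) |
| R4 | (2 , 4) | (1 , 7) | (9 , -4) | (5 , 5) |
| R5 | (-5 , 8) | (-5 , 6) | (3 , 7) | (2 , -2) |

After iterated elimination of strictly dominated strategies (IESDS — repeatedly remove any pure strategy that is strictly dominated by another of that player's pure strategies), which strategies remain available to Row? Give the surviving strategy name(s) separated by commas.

For Row, R4 strictly dominates R5 on the remaining columns (L: 2>-5, CL: 1>-5, CR: 9>3, R: 5>2); eliminate R5.
Column R is eliminated: CL beats it against every remaining row (R1: 8>0, R2: -2>-4, R3: -4>-6, R4: 7>5).
Among the remaining strategies, none is strictly dominated by another pure strategy of the same player, so the elimination stops.
Surviving strategies — Row: {R1, R2, R3, R4}; Column: {L, CL, CR}.

R1, R2, R3, R4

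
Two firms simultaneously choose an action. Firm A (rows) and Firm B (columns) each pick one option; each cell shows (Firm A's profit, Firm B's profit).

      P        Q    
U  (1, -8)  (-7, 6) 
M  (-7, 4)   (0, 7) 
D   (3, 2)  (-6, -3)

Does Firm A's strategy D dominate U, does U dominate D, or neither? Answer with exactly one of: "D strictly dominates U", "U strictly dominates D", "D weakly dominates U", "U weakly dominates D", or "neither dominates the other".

D strictly dominates U

D's payoffs vs U's, by Firm B's action — P: 3>1, Q: -6>-7.
D gives a strictly higher payoff against each opponent action, so D strictly dominates U.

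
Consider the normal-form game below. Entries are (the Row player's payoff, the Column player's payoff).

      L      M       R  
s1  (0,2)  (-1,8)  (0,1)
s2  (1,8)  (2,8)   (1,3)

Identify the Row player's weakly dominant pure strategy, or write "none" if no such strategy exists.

s2 vs s1: L: 1>0, M: 2>-1, R: 1>0.
s2 is at least as good as every other strategy against every opponent action, so it is weakly dominant.

s2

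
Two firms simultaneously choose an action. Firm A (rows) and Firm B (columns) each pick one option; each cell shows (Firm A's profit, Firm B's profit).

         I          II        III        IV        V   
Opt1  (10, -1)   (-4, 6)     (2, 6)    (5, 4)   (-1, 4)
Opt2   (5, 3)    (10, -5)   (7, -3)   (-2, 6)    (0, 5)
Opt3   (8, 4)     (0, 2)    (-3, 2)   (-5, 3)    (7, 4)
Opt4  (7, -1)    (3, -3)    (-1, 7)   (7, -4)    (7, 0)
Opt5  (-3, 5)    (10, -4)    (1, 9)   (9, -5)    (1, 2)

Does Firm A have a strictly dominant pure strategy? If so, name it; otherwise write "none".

none

Opt1 fails to dominate Opt2 at II (-4<10).
Opt2 fails to dominate Opt1 at I (5<10).
Opt3 fails to dominate Opt1 at I (8<10).
Opt4 fails to dominate Opt1 at I (7<10).
Opt5 fails to dominate Opt1 at I (-3<10).
No single strategy dominates all the others.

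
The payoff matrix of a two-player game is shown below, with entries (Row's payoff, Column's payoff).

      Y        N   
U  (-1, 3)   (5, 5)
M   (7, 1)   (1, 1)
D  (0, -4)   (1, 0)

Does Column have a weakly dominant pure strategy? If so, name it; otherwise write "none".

N

N vs Y: U: 5>3, M: 1=1, D: 0>-4.
N is at least as good as every other strategy against every opponent action, so it is weakly dominant.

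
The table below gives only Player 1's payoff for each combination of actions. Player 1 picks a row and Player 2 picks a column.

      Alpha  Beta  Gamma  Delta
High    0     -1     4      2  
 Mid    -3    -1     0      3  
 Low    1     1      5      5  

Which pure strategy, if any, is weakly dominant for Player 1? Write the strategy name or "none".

Low

Low vs High: Alpha: 1>0, Beta: 1>-1, Gamma: 5>4, Delta: 5>2.
Low vs Mid: Alpha: 1>-3, Beta: 1>-1, Gamma: 5>0, Delta: 5>3.
Low is at least as good as every other strategy against every opponent action, so it is weakly dominant.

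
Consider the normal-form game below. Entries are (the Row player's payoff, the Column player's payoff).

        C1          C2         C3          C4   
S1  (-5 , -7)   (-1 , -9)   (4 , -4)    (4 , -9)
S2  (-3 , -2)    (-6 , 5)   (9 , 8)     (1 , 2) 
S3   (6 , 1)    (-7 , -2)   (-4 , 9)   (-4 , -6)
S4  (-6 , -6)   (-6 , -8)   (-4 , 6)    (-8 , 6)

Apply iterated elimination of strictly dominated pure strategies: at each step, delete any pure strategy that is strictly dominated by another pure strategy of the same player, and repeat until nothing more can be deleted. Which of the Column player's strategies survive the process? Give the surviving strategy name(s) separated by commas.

Row S4 is eliminated: S1 beats it against every remaining column (C1: -5>-6, C2: -1>-6, C3: 4>-4, C4: 4>-8).
The Column player's strategy C1 is strictly dominated by C3 (S1: -4>-7, S2: 8>-2, S3: 9>1) and is removed.
For the Row player, S1 strictly dominates S3 on the remaining columns (C2: -1>-7, C3: 4>-4, C4: 4>-4); eliminate S3.
Column C2 is eliminated: C3 beats it against every remaining row (S1: -4>-9, S2: 8>5).
For the Column player, C3 strictly dominates C4 on the remaining rows (S1: -4>-9, S2: 8>2); eliminate C4.
Row S1 is eliminated: S2 beats it against every remaining column (C3: 9>4).
Among the remaining strategies, none is strictly dominated by another pure strategy of the same player, so the elimination stops.
Surviving strategies — the Row player: {S2}; the Column player: {C3}.

C3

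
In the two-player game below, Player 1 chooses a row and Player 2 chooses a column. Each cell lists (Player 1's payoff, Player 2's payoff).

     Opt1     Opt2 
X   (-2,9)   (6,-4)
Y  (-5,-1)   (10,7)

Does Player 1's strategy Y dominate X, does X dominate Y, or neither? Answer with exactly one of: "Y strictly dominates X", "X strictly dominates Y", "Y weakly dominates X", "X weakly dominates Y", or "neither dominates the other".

neither dominates the other

Compare Y to X across each choice by Player 2: Opt1: -5<-2, Opt2: 10>6.
Y does better at Opt2 but worse at Opt1; neither strategy dominates the other.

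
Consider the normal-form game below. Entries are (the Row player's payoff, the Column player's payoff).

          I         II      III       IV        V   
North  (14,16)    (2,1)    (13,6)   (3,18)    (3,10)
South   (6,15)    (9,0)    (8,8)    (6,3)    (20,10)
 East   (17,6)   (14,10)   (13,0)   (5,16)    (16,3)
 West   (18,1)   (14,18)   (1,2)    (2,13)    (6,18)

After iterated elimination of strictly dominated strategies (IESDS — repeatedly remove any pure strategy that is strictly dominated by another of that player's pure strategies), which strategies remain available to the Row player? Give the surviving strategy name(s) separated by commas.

South, East, West

For the Column player, V strictly dominates III on the remaining rows (North: 10>6, South: 10>8, East: 3>0, West: 18>2); eliminate III.
For the Row player, East strictly dominates North on the remaining columns (I: 17>14, II: 14>2, IV: 5>3, V: 16>3); eliminate North.
Among the remaining strategies, none is strictly dominated by another pure strategy of the same player, so the elimination stops.
Surviving strategies — the Row player: {South, East, West}; the Column player: {I, II, IV, V}.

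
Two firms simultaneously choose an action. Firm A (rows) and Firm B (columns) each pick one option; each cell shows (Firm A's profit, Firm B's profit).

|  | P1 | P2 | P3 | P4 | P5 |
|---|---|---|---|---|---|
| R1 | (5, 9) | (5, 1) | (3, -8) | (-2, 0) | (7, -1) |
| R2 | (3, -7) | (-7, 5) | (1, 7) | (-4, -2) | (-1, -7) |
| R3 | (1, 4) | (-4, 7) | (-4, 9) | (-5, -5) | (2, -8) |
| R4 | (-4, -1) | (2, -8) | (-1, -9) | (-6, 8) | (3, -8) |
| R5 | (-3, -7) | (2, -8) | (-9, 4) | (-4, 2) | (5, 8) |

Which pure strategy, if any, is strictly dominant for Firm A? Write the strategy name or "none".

R1

R1 vs R2: P1: 5>3, P2: 5>-7, P3: 3>1, P4: -2>-4, P5: 7>-1.
R1 vs R3: P1: 5>1, P2: 5>-4, P3: 3>-4, P4: -2>-5, P5: 7>2.
R1 vs R4: P1: 5>-4, P2: 5>2, P3: 3>-1, P4: -2>-6, P5: 7>3.
R1 vs R5: P1: 5>-3, P2: 5>2, P3: 3>-9, P4: -2>-4, P5: 7>5.
R1 strictly beats every other strategy against every opponent action, so it is strictly dominant.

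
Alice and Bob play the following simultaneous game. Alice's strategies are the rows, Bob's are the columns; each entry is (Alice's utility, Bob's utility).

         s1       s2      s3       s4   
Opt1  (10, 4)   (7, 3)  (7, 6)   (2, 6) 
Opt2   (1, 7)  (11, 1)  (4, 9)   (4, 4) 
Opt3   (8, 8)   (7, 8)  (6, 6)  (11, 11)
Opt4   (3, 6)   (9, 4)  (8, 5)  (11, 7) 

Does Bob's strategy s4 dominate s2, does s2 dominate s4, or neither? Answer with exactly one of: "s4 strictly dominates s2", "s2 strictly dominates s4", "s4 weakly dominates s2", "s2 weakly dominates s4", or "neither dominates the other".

s4 strictly dominates s2

s4's payoffs vs s2's, by Alice's action — Opt1: 6>3, Opt2: 4>1, Opt3: 11>8, Opt4: 7>4.
s4 gives a strictly higher payoff against every action of Alice, so s4 strictly dominates s2.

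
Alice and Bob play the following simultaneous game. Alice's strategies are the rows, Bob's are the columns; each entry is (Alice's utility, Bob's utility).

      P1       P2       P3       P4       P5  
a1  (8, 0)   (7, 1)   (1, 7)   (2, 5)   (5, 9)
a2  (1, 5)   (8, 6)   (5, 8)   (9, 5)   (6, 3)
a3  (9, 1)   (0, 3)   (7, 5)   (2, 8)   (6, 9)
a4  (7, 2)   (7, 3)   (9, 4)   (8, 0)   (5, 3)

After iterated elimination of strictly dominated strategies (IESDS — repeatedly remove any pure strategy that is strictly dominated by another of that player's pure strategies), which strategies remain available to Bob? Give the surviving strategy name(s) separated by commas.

P3, P4, P5

Column P1 is eliminated: P2 beats it against every remaining row (a1: 1>0, a2: 6>5, a3: 3>1, a4: 3>2).
Row a1 is eliminated: a2 beats it against every remaining column (P2: 8>7, P3: 5>1, P4: 9>2, P5: 6>5).
Column P2 is eliminated: P3 beats it against every remaining row (a2: 8>6, a3: 5>3, a4: 4>3).
Among the remaining strategies, none is strictly dominated by another pure strategy of the same player, so the elimination stops.
Surviving strategies — Alice: {a2, a3, a4}; Bob: {P3, P4, P5}.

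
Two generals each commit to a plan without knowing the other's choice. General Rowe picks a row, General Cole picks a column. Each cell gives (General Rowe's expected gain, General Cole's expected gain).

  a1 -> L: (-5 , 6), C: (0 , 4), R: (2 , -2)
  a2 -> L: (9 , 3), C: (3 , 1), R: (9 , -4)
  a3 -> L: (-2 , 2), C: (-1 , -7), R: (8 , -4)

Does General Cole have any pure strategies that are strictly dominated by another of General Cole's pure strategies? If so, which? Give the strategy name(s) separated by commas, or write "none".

C, R

L is not dominated — it holds its own against C at a1 (6>4); R at a1 (6>-2).
L strictly dominates C — a1: 6>4, a2: 3>1, a3: 2>-7.
R is strictly dominated by L (a1: 6>-2, a2: 3>-4, a3: 2>-4).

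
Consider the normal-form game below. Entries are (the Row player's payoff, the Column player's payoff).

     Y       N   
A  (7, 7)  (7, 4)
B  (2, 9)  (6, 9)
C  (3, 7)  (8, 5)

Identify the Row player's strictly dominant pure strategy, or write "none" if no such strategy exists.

A fails to dominate C at N (7<8).
B fails to dominate A at Y (2<7).
C fails to dominate A at Y (3<7).
No single strategy dominates all the others.

none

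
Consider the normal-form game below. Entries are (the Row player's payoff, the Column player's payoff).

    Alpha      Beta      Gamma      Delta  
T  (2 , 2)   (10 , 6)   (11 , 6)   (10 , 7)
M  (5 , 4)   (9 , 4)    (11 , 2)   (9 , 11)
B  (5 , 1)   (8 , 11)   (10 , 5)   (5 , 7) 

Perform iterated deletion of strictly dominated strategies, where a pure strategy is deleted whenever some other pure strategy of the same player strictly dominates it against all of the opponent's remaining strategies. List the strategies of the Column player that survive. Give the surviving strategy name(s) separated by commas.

Delta

For the Column player, Delta strictly dominates Alpha on the remaining rows (T: 7>2, M: 11>4, B: 7>1); eliminate Alpha.
For the Row player, T strictly dominates B on the remaining columns (Beta: 10>8, Gamma: 11>10, Delta: 10>5); eliminate B.
The Column player's strategy Beta is strictly dominated by Delta (T: 7>6, M: 11>4) and is removed.
For the Column player, Delta strictly dominates Gamma on the remaining rows (T: 7>6, M: 11>2); eliminate Gamma.
The Row player's strategy M is strictly dominated by T (Delta: 10>9) and is removed.
Among the remaining strategies, none is strictly dominated by another pure strategy of the same player, so the elimination stops.
Surviving strategies — the Row player: {T}; the Column player: {Delta}.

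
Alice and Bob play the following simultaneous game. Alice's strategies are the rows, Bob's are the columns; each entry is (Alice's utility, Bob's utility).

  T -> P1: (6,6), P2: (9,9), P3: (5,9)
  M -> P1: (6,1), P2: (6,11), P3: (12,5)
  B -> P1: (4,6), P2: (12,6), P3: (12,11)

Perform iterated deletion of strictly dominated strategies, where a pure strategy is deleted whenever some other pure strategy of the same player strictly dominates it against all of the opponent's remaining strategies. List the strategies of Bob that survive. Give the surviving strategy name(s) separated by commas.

Column P1 is eliminated: P3 beats it against every remaining row (T: 9>6, M: 5>1, B: 11>6).
For Alice, B strictly dominates T on the remaining columns (P2: 12>9, P3: 12>5); eliminate T.
Among the remaining strategies, none is strictly dominated by another pure strategy of the same player, so the elimination stops.
Surviving strategies — Alice: {M, B}; Bob: {P2, P3}.

P2, P3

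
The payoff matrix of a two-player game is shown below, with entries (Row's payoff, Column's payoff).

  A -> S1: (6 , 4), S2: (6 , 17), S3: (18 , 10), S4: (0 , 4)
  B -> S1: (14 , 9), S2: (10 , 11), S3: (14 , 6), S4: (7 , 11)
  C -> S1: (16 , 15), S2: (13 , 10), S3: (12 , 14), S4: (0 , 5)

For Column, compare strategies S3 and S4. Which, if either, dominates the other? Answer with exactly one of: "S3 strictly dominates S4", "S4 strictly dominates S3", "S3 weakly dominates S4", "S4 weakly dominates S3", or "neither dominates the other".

S3's payoffs vs S4's, by Row's action — A: 10>4, B: 6<11, C: 14>5.
S3 does better at A, C but worse at B; neither strategy dominates the other.

neither dominates the other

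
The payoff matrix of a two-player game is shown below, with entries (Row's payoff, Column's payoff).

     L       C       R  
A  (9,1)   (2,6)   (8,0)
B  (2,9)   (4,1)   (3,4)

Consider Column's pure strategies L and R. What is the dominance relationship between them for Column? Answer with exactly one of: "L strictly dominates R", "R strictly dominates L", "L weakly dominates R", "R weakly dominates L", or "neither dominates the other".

L's payoffs vs R's, by Row's action — A: 1>0, B: 9>4.
L gives a strictly higher payoff against every action of Row, so L strictly dominates R.

L strictly dominates R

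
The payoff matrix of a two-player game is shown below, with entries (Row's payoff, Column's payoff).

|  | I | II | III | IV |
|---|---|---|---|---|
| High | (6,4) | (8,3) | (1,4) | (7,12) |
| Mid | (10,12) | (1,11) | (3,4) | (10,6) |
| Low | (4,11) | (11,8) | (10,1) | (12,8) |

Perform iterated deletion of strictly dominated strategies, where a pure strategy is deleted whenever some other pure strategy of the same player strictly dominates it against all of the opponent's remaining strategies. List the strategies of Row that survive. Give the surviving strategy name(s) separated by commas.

Mid

Column's strategy II is strictly dominated by I (High: 4>3, Mid: 12>11, Low: 11>8) and is removed.
Row's strategy High is strictly dominated by Mid (I: 10>6, III: 3>1, IV: 10>7) and is removed.
Column III is eliminated: I beats it against every remaining row (Mid: 12>4, Low: 11>1).
Column's strategy IV is strictly dominated by I (Mid: 12>6, Low: 11>8) and is removed.
Row's strategy Low is strictly dominated by Mid (I: 10>4) and is removed.
Among the remaining strategies, none is strictly dominated by another pure strategy of the same player, so the elimination stops.
Surviving strategies — Row: {Mid}; Column: {I}.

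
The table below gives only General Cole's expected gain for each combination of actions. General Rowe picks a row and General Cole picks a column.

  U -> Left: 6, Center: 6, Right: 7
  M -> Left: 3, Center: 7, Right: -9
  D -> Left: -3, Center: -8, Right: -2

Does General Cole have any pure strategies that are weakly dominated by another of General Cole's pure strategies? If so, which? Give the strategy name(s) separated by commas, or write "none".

none

Left: no other strategy beats it everywhere (Center at D (-3>-8); Right at M (3>-9)).
Nothing dominates Center: Left at M (7>3); Right at M (7>-9).
Nothing dominates Right: Left at U (7>6); Center at U (7>6).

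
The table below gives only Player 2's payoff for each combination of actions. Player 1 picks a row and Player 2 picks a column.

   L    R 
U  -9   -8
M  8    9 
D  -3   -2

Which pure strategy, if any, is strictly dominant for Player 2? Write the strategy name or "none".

R

R vs L: U: -8>-9, M: 9>8, D: -2>-3.
R strictly beats every other strategy against every opponent action, so it is strictly dominant.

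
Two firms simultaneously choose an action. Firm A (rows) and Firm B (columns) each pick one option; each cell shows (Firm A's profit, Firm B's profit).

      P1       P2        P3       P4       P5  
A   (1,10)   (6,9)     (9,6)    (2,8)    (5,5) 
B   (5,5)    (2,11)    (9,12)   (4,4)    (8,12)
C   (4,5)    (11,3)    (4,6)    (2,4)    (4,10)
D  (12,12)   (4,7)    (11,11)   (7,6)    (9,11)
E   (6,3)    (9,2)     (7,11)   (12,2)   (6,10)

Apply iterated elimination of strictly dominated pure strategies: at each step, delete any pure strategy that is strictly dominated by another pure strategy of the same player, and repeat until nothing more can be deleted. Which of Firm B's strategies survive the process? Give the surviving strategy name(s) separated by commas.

For Firm A, D strictly dominates B on the remaining columns (P1: 12>5, P2: 4>2, P3: 11>9, P4: 7>4, P5: 9>8); eliminate B.
Column P2 is eliminated: P1 beats it against every remaining row (A: 10>9, C: 5>3, D: 12>7, E: 3>2).
Firm A's strategy A is strictly dominated by D (P1: 12>1, P3: 11>9, P4: 7>2, P5: 9>5) and is removed.
For Firm A, D strictly dominates C on the remaining columns (P1: 12>4, P3: 11>4, P4: 7>2, P5: 9>4); eliminate C.
Column P4 is eliminated: P1 beats it against every remaining row (D: 12>6, E: 3>2).
For Firm A, D strictly dominates E on the remaining columns (P1: 12>6, P3: 11>7, P5: 9>6); eliminate E.
Firm B's strategy P3 is strictly dominated by P1 (D: 12>11) and is removed.
Firm B's strategy P5 is strictly dominated by P1 (D: 12>11) and is removed.
Among the remaining strategies, none is strictly dominated by another pure strategy of the same player, so the elimination stops.
Surviving strategies — Firm A: {D}; Firm B: {P1}.

P1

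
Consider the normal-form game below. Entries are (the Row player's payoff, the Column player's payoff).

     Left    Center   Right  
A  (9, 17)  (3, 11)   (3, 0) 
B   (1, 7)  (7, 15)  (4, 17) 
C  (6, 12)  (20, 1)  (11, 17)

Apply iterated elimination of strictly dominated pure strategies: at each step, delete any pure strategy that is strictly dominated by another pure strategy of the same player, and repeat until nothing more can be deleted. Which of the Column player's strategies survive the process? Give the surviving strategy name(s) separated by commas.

Row B is eliminated: C beats it against every remaining column (Left: 6>1, Center: 20>7, Right: 11>4).
Column Center is eliminated: Left beats it against every remaining row (A: 17>11, C: 12>1).
Among the remaining strategies, none is strictly dominated by another pure strategy of the same player, so the elimination stops.
Surviving strategies — the Row player: {A, C}; the Column player: {Left, Right}.

Left, Right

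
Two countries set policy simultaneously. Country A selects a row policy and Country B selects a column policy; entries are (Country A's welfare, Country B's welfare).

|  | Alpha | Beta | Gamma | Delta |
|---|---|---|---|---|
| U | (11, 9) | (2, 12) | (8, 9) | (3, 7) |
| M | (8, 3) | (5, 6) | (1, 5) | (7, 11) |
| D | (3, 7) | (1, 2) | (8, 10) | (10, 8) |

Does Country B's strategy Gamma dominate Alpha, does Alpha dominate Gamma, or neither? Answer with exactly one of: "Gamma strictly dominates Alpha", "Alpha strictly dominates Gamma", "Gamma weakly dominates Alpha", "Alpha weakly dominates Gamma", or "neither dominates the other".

Compare Gamma to Alpha across each choice by Country A: U: 9=9, M: 5>3, D: 10>7.
Gamma is at least as good everywhere and strictly better somewhere (tied only at U), so Gamma weakly but not strictly dominates Alpha.

Gamma weakly dominates Alpha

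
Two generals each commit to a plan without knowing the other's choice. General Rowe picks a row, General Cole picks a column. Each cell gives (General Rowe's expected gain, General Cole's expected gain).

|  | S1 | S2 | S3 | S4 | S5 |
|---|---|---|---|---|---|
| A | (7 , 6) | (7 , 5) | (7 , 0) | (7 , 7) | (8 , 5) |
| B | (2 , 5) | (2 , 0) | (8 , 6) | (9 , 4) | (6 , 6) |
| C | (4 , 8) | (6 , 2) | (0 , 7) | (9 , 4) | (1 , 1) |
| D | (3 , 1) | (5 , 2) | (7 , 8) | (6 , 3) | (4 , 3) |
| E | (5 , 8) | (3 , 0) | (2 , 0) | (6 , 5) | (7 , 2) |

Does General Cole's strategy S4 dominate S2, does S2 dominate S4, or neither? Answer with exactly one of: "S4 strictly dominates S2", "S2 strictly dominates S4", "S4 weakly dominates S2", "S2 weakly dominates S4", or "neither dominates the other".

S4 strictly dominates S2

S4's payoffs vs S2's, by General Rowe's action — A: 7>5, B: 4>0, C: 4>2, D: 3>2, E: 5>0.
S4 gives a strictly higher payoff against every action of General Rowe, so S4 strictly dominates S2.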